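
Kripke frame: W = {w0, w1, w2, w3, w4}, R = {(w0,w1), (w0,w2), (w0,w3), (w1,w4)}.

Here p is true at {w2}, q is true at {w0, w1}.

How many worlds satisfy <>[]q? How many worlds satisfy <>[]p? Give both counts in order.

2 and 2

For <>[]q:
w0: successors {w1, w2, w3}; []q there: w1:F, w2:T, w3:T. ✓
w1: successors {w4}; []q there: w4:T. ✓
w2: no successors, so <>[]q fails. ✗
w3: no successors, so <>[]q fails. ✗
w4: no successors, so <>[]q fails. ✗
— 2 worlds.
For <>[]p:
w0: successors {w1, w2, w3}; []p there: w1:F, w2:T, w3:T. ✓
w1: successors {w4}; []p there: w4:T. ✓
w2: no successors, so <>[]p fails. ✗
w3: no successors, so <>[]p fails. ✗
w4: no successors, so <>[]p fails. ✗
— 2 worlds.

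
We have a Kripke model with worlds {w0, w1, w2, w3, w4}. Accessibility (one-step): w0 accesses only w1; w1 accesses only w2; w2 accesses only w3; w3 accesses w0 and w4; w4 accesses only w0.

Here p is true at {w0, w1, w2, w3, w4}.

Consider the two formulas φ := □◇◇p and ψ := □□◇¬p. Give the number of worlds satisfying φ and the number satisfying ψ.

For □◇◇p:
w0: successors {w1}; ◇◇p there: w1:T. ✓
w1: successors {w2}; ◇◇p there: w2:T. ✓
w2: successors {w3}; ◇◇p there: w3:T. ✓
w3: successors {w0, w4}; ◇◇p there: w0:T, w4:T. ✓
w4: successors {w0}; ◇◇p there: w0:T. ✓
— 5 worlds.
For □□◇¬p:
w0: successors {w1}; □◇¬p there: w1:F. ✗
w1: successors {w2}; □◇¬p there: w2:F. ✗
w2: successors {w3}; □◇¬p there: w3:F. ✗
w3: successors {w0, w4}; □◇¬p there: w0:F, w4:F. ✗
w4: successors {w0}; □◇¬p there: w0:F. ✗
— 0 worlds.

5 and 0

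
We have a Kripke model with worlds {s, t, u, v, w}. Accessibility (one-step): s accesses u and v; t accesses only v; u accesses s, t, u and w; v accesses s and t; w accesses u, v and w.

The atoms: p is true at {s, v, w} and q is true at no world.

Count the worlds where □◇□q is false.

s: successors {u, v}; ◇□q there: u:F, v:F. ✗
t: successors {v}; ◇□q there: v:F. ✗
u: successors {s, t, u, w}; ◇□q there: s:F, t:F, u:F, w:F. ✗
v: successors {s, t}; ◇□q there: s:F, t:F. ✗
w: successors {u, v, w}; ◇□q there: u:F, v:F, w:F. ✗
Satisfying worlds: ∅.
So □◇□q fails at the other 5 worlds.

5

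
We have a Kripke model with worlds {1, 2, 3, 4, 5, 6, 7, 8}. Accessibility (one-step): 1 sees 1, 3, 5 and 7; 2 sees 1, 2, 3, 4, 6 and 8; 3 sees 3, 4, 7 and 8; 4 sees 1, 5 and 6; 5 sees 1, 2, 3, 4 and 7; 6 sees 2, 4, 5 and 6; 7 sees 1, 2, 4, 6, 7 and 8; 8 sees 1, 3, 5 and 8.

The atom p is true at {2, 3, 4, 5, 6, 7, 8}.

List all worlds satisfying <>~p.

1: successors {1, 3, 5, 7}; ~p there: 1:T, 3:F, 5:F, 7:F. ✓
2: successors {1, 2, 3, 4, 6, 8}; ~p there: 1:T, 2:F, 3:F, 4:F, 6:F, 8:F. ✓
3: successors {3, 4, 7, 8}; ~p there: 3:F, 4:F, 7:F, 8:F. ✗
4: successors {1, 5, 6}; ~p there: 1:T, 5:F, 6:F. ✓
5: successors {1, 2, 3, 4, 7}; ~p there: 1:T, 2:F, 3:F, 4:F, 7:F. ✓
6: successors {2, 4, 5, 6}; ~p there: 2:F, 4:F, 5:F, 6:F. ✗
7: successors {1, 2, 4, 6, 7, 8}; ~p there: 1:T, 2:F, 4:F, 6:F, 7:F, 8:F. ✓
8: successors {1, 3, 5, 8}; ~p there: 1:T, 3:F, 5:F, 8:F. ✓

{1, 2, 4, 5, 7, 8}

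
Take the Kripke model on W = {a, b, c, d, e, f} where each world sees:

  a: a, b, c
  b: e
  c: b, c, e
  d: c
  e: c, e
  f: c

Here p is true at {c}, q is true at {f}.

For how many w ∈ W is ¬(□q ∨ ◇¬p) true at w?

2

a: □q ∨ ◇¬p is T. ✗
b: □q ∨ ◇¬p is T. ✗
c: □q ∨ ◇¬p is T. ✗
d: □q ∨ ◇¬p is F. ✓
e: □q ∨ ◇¬p is T. ✗
f: □q ∨ ◇¬p is F. ✓
Satisfying worlds: {d, f}.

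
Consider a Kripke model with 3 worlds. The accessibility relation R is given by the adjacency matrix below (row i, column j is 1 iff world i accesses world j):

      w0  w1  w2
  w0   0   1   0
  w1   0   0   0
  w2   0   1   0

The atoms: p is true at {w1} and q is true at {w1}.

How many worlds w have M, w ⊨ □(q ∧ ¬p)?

1

w0: successors {w1}; q ∧ ¬p there: w1:F. ✗
w1: no successors, so □(q ∧ ¬p) holds vacuously. ✓
w2: successors {w1}; q ∧ ¬p there: w1:F. ✗
Satisfying worlds: {w1}.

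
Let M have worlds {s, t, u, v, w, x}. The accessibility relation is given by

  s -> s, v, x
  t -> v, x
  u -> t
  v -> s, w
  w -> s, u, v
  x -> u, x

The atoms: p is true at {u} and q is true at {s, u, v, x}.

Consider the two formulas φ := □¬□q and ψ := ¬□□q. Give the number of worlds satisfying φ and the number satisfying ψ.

0 and 4

For □¬□q:
s: successors {s, v, x}; ¬□q there: s:F, v:T, x:F. ✗
t: successors {v, x}; ¬□q there: v:T, x:F. ✗
u: successors {t}; ¬□q there: t:F. ✗
v: successors {s, w}; ¬□q there: s:F, w:F. ✗
w: successors {s, u, v}; ¬□q there: s:F, u:T, v:T. ✗
x: successors {u, x}; ¬□q there: u:T, x:F. ✗
— 0 worlds.
For ¬□□q:
s: □□q is F. ✓
t: □□q is F. ✓
u: □□q is T. ✗
v: □□q is T. ✗
w: □□q is F. ✓
x: □□q is F. ✓
— 4 worlds.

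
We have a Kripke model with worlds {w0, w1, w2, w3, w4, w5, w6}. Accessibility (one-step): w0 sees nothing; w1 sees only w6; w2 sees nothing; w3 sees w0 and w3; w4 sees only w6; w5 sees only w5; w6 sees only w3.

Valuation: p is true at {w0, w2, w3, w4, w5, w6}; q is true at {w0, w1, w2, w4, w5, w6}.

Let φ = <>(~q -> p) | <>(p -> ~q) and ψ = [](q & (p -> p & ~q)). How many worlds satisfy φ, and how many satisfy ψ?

For <>(~q -> p) | <>(p -> ~q):
w0: <>(~q -> p) is F, <>(p -> ~q) is F. ✗
w1: <>(~q -> p) is T, <>(p -> ~q) is F. ✓
w2: <>(~q -> p) is F, <>(p -> ~q) is F. ✗
w3: <>(~q -> p) is T, <>(p -> ~q) is T. ✓
w4: <>(~q -> p) is T, <>(p -> ~q) is F. ✓
w5: <>(~q -> p) is T, <>(p -> ~q) is F. ✓
w6: <>(~q -> p) is T, <>(p -> ~q) is T. ✓
— 5 worlds.
For [](q & (p -> p & ~q)):
w0: no successors, so [](q & (p -> p & ~q)) holds vacuously. ✓
w1: successors {w6}; q & (p -> p & ~q) there: w6:F. ✗
w2: no successors, so [](q & (p -> p & ~q)) holds vacuously. ✓
w3: successors {w0, w3}; q & (p -> p & ~q) there: w0:F, w3:F. ✗
w4: successors {w6}; q & (p -> p & ~q) there: w6:F. ✗
w5: successors {w5}; q & (p -> p & ~q) there: w5:F. ✗
w6: successors {w3}; q & (p -> p & ~q) there: w3:F. ✗
— 2 worlds.

5 and 2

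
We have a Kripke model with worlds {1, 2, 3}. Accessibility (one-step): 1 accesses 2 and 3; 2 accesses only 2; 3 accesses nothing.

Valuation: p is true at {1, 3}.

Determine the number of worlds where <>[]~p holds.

2

1: successors {2, 3}; []~p there: 2:T, 3:T. ✓
2: successors {2}; []~p there: 2:T. ✓
3: no successors, so <>[]~p fails. ✗
Satisfying worlds: {1, 2}.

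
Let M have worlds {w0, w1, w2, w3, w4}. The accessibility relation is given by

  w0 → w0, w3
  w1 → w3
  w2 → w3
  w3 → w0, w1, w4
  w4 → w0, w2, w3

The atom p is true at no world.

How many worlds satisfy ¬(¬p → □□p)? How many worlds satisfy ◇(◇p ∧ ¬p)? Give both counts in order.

For ¬(¬p → □□p):
w0: ¬p → □□p is F. ✓
w1: ¬p → □□p is F. ✓
w2: ¬p → □□p is F. ✓
w3: ¬p → □□p is F. ✓
w4: ¬p → □□p is F. ✓
— 5 worlds.
For ◇(◇p ∧ ¬p):
w0: successors {w0, w3}; ◇p ∧ ¬p there: w0:F, w3:F. ✗
w1: successors {w3}; ◇p ∧ ¬p there: w3:F. ✗
w2: successors {w3}; ◇p ∧ ¬p there: w3:F. ✗
w3: successors {w0, w1, w4}; ◇p ∧ ¬p there: w0:F, w1:F, w4:F. ✗
w4: successors {w0, w2, w3}; ◇p ∧ ¬p there: w0:F, w2:F, w3:F. ✗
— 0 worlds.

5 and 0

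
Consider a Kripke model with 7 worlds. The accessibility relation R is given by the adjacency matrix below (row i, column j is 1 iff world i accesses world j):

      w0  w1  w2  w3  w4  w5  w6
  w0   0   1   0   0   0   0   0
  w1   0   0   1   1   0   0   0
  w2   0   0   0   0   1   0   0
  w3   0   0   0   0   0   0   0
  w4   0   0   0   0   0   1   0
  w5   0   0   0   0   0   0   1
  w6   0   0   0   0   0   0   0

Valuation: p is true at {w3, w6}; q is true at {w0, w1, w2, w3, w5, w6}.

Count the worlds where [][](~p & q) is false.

3

w0: successors {w1}; [](~p & q) there: w1:F. ✗
w1: successors {w2, w3}; [](~p & q) there: w2:F, w3:T. ✗
w2: successors {w4}; [](~p & q) there: w4:T. ✓
w3: no successors, so [][](~p & q) holds vacuously. ✓
w4: successors {w5}; [](~p & q) there: w5:F. ✗
w5: successors {w6}; [](~p & q) there: w6:T. ✓
w6: no successors, so [][](~p & q) holds vacuously. ✓
Satisfying worlds: {w2, w3, w5, w6}.
So [][](~p & q) fails at the other 3 worlds.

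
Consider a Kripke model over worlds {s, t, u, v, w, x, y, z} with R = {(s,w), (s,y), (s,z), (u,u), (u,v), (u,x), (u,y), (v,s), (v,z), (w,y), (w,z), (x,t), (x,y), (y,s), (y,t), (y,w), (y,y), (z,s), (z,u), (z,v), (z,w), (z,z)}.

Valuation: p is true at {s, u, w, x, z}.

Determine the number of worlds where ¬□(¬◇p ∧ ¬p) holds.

7

s: □(¬◇p ∧ ¬p) is F. ✓
t: □(¬◇p ∧ ¬p) is T. ✗
u: □(¬◇p ∧ ¬p) is F. ✓
v: □(¬◇p ∧ ¬p) is F. ✓
w: □(¬◇p ∧ ¬p) is F. ✓
x: □(¬◇p ∧ ¬p) is F. ✓
y: □(¬◇p ∧ ¬p) is F. ✓
z: □(¬◇p ∧ ¬p) is F. ✓
Satisfying worlds: {s, u, v, w, x, y, z}.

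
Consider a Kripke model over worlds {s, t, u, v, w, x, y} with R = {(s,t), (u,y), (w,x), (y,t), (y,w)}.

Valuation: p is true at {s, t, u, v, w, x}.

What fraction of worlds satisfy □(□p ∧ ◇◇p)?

s: successors {t}; □p ∧ ◇◇p there: t:F. ✗
t: no successors, so □(□p ∧ ◇◇p) holds vacuously. ✓
u: successors {y}; □p ∧ ◇◇p there: y:T. ✓
v: no successors, so □(□p ∧ ◇◇p) holds vacuously. ✓
w: successors {x}; □p ∧ ◇◇p there: x:F. ✗
x: no successors, so □(□p ∧ ◇◇p) holds vacuously. ✓
y: successors {t, w}; □p ∧ ◇◇p there: t:F, w:F. ✗
That's 4 of 7 worlds, so 4/7.

4/7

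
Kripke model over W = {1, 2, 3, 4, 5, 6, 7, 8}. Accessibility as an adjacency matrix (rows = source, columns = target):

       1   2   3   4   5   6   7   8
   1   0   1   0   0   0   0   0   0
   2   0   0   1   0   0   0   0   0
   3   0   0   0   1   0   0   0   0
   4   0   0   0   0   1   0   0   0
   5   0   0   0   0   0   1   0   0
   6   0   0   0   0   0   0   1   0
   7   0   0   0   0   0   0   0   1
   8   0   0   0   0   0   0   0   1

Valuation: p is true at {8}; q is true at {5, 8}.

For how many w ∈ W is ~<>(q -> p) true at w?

1

1: <>(q -> p) is T. ✗
2: <>(q -> p) is T. ✗
3: <>(q -> p) is T. ✗
4: <>(q -> p) is F. ✓
5: <>(q -> p) is T. ✗
6: <>(q -> p) is T. ✗
7: <>(q -> p) is T. ✗
8: <>(q -> p) is T. ✗
Satisfying worlds: {4}.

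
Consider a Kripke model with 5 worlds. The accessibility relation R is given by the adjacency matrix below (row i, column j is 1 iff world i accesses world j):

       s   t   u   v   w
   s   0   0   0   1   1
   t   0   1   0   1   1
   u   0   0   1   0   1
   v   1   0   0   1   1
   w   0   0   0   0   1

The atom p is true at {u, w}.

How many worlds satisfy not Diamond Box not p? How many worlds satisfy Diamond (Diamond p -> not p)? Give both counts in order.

For not Diamond Box not p:
s: Diamond Box not p is F. ✓
t: Diamond Box not p is F. ✓
u: Diamond Box not p is F. ✓
v: Diamond Box not p is F. ✓
w: Diamond Box not p is F. ✓
— 5 worlds.
For Diamond (Diamond p -> not p):
s: successors {v, w}; Diamond p -> not p there: v:T, w:F. ✓
t: successors {t, v, w}; Diamond p -> not p there: t:T, v:T, w:F. ✓
u: successors {u, w}; Diamond p -> not p there: u:F, w:F. ✗
v: successors {s, v, w}; Diamond p -> not p there: s:T, v:T, w:F. ✓
w: successors {w}; Diamond p -> not p there: w:F. ✗
— 3 worlds.

5 and 3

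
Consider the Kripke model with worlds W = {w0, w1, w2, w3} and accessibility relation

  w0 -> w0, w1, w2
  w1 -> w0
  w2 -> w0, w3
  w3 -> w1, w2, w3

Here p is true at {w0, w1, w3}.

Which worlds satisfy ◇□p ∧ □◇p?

{w0, w3}

w0: ◇□p is T, □◇p is T. ✓
w1: ◇□p is F, □◇p is T. ✗
w2: ◇□p is F, □◇p is T. ✗
w3: ◇□p is T, □◇p is T. ✓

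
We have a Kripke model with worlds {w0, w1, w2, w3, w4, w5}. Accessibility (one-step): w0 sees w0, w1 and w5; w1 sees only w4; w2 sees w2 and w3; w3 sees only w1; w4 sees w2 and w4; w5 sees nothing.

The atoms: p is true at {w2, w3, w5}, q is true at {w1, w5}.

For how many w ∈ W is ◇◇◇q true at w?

3

w0: successors {w0, w1, w5}; ◇◇q there: w0:T, w1:F, w5:F. ✓
w1: successors {w4}; ◇◇q there: w4:F. ✗
w2: successors {w2, w3}; ◇◇q there: w2:T, w3:F. ✓
w3: successors {w1}; ◇◇q there: w1:F. ✗
w4: successors {w2, w4}; ◇◇q there: w2:T, w4:F. ✓
w5: no successors, so ◇◇◇q fails. ✗
Satisfying worlds: {w0, w2, w4}.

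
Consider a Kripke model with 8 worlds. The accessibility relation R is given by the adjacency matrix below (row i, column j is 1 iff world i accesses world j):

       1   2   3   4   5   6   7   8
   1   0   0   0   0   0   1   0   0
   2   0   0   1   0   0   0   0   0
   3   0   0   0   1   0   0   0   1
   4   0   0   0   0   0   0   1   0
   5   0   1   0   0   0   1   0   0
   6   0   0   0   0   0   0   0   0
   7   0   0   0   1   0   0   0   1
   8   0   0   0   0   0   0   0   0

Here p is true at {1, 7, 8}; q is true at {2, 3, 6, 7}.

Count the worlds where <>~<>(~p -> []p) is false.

1: successors {6}; ~<>(~p -> []p) there: 6:T. ✓
2: successors {3}; ~<>(~p -> []p) there: 3:F. ✗
3: successors {4, 8}; ~<>(~p -> []p) there: 4:F, 8:T. ✓
4: successors {7}; ~<>(~p -> []p) there: 7:F. ✗
5: successors {2, 6}; ~<>(~p -> []p) there: 2:T, 6:T. ✓
6: no successors, so <>~<>(~p -> []p) fails. ✗
7: successors {4, 8}; ~<>(~p -> []p) there: 4:F, 8:T. ✓
8: no successors, so <>~<>(~p -> []p) fails. ✗
Satisfying worlds: {1, 3, 5, 7}.
So <>~<>(~p -> []p) fails at the other 4 worlds.

4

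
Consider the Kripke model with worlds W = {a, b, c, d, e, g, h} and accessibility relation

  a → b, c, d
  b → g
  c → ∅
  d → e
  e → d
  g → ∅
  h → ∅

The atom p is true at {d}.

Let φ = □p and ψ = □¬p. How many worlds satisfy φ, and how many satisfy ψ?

For □p:
a: successors {b, c, d}; p there: b:F, c:F, d:T. ✗
b: successors {g}; p there: g:F. ✗
c: no successors, so □p holds vacuously. ✓
d: successors {e}; p there: e:F. ✗
e: successors {d}; p there: d:T. ✓
g: no successors, so □p holds vacuously. ✓
h: no successors, so □p holds vacuously. ✓
— 4 worlds.
For □¬p:
a: successors {b, c, d}; ¬p there: b:T, c:T, d:F. ✗
b: successors {g}; ¬p there: g:T. ✓
c: no successors, so □¬p holds vacuously. ✓
d: successors {e}; ¬p there: e:T. ✓
e: successors {d}; ¬p there: d:F. ✗
g: no successors, so □¬p holds vacuously. ✓
h: no successors, so □¬p holds vacuously. ✓
— 5 worlds.

4 and 5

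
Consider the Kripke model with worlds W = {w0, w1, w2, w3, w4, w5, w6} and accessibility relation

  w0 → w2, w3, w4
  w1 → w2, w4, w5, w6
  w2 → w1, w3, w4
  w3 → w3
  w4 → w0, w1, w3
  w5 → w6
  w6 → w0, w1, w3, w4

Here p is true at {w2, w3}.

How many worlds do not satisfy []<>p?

1

w0: successors {w2, w3, w4}; <>p there: w2:T, w3:T, w4:T. ✓
w1: successors {w2, w4, w5, w6}; <>p there: w2:T, w4:T, w5:F, w6:T. ✗
w2: successors {w1, w3, w4}; <>p there: w1:T, w3:T, w4:T. ✓
w3: successors {w3}; <>p there: w3:T. ✓
w4: successors {w0, w1, w3}; <>p there: w0:T, w1:T, w3:T. ✓
w5: successors {w6}; <>p there: w6:T. ✓
w6: successors {w0, w1, w3, w4}; <>p there: w0:T, w1:T, w3:T, w4:T. ✓
Satisfying worlds: {w0, w2, w3, w4, w5, w6}.
So []<>p fails at the other 1 world.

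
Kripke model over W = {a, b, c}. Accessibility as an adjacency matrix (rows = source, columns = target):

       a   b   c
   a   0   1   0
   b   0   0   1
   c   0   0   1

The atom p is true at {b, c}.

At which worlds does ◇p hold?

{a, b, c}

a: successors {b}; p there: b:T. ✓
b: successors {c}; p there: c:T. ✓
c: successors {c}; p there: c:T. ✓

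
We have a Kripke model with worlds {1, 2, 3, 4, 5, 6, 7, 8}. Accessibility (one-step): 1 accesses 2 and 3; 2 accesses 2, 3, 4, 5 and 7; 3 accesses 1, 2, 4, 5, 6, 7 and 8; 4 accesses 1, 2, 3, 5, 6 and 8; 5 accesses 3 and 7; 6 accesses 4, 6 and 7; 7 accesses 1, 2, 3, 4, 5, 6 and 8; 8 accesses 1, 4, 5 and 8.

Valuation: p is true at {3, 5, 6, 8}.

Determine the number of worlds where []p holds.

0

1: successors {2, 3}; p there: 2:F, 3:T. ✗
2: successors {2, 3, 4, 5, 7}; p there: 2:F, 3:T, 4:F, 5:T, 7:F. ✗
3: successors {1, 2, 4, 5, 6, 7, 8}; p there: 1:F, 2:F, 4:F, 5:T, 6:T, 7:F, 8:T. ✗
4: successors {1, 2, 3, 5, 6, 8}; p there: 1:F, 2:F, 3:T, 5:T, 6:T, 8:T. ✗
5: successors {3, 7}; p there: 3:T, 7:F. ✗
6: successors {4, 6, 7}; p there: 4:F, 6:T, 7:F. ✗
7: successors {1, 2, 3, 4, 5, 6, 8}; p there: 1:F, 2:F, 3:T, 4:F, 5:T, 6:T, 8:T. ✗
8: successors {1, 4, 5, 8}; p there: 1:F, 4:F, 5:T, 8:T. ✗
Satisfying worlds: ∅.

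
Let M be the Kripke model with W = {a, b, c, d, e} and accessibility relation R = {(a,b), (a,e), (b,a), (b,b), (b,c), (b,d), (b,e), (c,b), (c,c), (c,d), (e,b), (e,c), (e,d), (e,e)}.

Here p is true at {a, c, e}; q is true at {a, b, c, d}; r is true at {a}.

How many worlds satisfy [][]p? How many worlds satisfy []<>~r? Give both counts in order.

1 and 2

For [][]p:
a: successors {b, e}; []p there: b:F, e:F. ✗
b: successors {a, b, c, d, e}; []p there: a:F, b:F, c:F, d:T, e:F. ✗
c: successors {b, c, d}; []p there: b:F, c:F, d:T. ✗
d: no successors, so [][]p holds vacuously. ✓
e: successors {b, c, d, e}; []p there: b:F, c:F, d:T, e:F. ✗
— 1 world.
For []<>~r:
a: successors {b, e}; <>~r there: b:T, e:T. ✓
b: successors {a, b, c, d, e}; <>~r there: a:T, b:T, c:T, d:F, e:T. ✗
c: successors {b, c, d}; <>~r there: b:T, c:T, d:F. ✗
d: no successors, so []<>~r holds vacuously. ✓
e: successors {b, c, d, e}; <>~r there: b:T, c:T, d:F, e:T. ✗
— 2 worlds.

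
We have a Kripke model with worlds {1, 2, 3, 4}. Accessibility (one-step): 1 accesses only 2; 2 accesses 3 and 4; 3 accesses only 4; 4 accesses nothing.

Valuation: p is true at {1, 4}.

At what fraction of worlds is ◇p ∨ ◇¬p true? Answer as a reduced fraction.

3/4

1: ◇p is F, ◇¬p is T. ✓
2: ◇p is T, ◇¬p is T. ✓
3: ◇p is T, ◇¬p is F. ✓
4: ◇p is F, ◇¬p is F. ✗
That's 3 of 4 worlds, so 3/4.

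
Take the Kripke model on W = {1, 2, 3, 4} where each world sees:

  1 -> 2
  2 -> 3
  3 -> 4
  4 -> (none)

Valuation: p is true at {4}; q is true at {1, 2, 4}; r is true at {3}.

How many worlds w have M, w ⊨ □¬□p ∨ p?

2

1: □¬□p is T, p is F. ✓
2: □¬□p is F, p is F. ✗
3: □¬□p is F, p is F. ✗
4: □¬□p is T, p is T. ✓
Satisfying worlds: {1, 4}.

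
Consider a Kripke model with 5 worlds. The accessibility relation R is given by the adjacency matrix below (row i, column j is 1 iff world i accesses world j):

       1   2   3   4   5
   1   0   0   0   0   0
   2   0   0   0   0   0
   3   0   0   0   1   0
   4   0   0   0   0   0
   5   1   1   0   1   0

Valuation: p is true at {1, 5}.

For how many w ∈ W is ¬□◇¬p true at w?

2

1: □◇¬p is T. ✗
2: □◇¬p is T. ✗
3: □◇¬p is F. ✓
4: □◇¬p is T. ✗
5: □◇¬p is F. ✓
Satisfying worlds: {3, 5}.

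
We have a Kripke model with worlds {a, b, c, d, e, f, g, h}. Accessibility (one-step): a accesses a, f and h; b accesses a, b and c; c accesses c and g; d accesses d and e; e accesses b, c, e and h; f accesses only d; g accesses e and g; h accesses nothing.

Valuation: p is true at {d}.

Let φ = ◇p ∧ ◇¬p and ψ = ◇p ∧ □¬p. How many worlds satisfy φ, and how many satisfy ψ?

For ◇p ∧ ◇¬p:
a: ◇p is F, ◇¬p is T. ✗
b: ◇p is F, ◇¬p is T. ✗
c: ◇p is F, ◇¬p is T. ✗
d: ◇p is T, ◇¬p is T. ✓
e: ◇p is F, ◇¬p is T. ✗
f: ◇p is T, ◇¬p is F. ✗
g: ◇p is F, ◇¬p is T. ✗
h: ◇p is F, ◇¬p is F. ✗
— 1 world.
For ◇p ∧ □¬p:
a: ◇p is F, □¬p is T. ✗
b: ◇p is F, □¬p is T. ✗
c: ◇p is F, □¬p is T. ✗
d: ◇p is T, □¬p is F. ✗
e: ◇p is F, □¬p is T. ✗
f: ◇p is T, □¬p is F. ✗
g: ◇p is F, □¬p is T. ✗
h: ◇p is F, □¬p is T. ✗
— 0 worlds.

1 and 0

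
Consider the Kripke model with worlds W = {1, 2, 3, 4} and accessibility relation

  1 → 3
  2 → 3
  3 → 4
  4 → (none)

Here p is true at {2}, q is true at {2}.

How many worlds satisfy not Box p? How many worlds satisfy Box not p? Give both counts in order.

3 and 4

For not Box p:
1: Box p is F. ✓
2: Box p is F. ✓
3: Box p is F. ✓
4: Box p is T. ✗
— 3 worlds.
For Box not p:
1: successors {3}; not p there: 3:T. ✓
2: successors {3}; not p there: 3:T. ✓
3: successors {4}; not p there: 4:T. ✓
4: no successors, so Box not p holds vacuously. ✓
— 4 worlds.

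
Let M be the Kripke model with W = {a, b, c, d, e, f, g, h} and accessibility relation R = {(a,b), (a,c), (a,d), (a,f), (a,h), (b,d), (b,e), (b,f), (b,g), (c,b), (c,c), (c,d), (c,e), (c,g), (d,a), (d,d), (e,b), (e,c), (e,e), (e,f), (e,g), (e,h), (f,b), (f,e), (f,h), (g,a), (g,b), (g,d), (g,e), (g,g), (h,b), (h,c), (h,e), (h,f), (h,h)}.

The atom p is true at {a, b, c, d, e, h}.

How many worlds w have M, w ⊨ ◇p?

a: successors {b, c, d, f, h}; p there: b:T, c:T, d:T, f:F, h:T. ✓
b: successors {d, e, f, g}; p there: d:T, e:T, f:F, g:F. ✓
c: successors {b, c, d, e, g}; p there: b:T, c:T, d:T, e:T, g:F. ✓
d: successors {a, d}; p there: a:T, d:T. ✓
e: successors {b, c, e, f, g, h}; p there: b:T, c:T, e:T, f:F, g:F, h:T. ✓
f: successors {b, e, h}; p there: b:T, e:T, h:T. ✓
g: successors {a, b, d, e, g}; p there: a:T, b:T, d:T, e:T, g:F. ✓
h: successors {b, c, e, f, h}; p there: b:T, c:T, e:T, f:F, h:T. ✓
Satisfying worlds: {a, b, c, d, e, f, g, h}.

8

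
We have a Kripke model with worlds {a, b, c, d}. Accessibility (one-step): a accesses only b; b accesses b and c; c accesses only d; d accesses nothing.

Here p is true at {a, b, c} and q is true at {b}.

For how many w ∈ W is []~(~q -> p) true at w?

2

a: successors {b}; ~(~q -> p) there: b:F. ✗
b: successors {b, c}; ~(~q -> p) there: b:F, c:F. ✗
c: successors {d}; ~(~q -> p) there: d:T. ✓
d: no successors, so []~(~q -> p) holds vacuously. ✓
Satisfying worlds: {c, d}.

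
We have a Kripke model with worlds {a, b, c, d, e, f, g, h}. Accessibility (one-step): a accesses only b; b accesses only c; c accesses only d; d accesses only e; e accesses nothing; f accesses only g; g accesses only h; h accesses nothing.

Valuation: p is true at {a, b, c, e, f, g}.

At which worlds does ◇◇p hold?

{a, c}

a: successors {b}; ◇p there: b:T. ✓
b: successors {c}; ◇p there: c:F. ✗
c: successors {d}; ◇p there: d:T. ✓
d: successors {e}; ◇p there: e:F. ✗
e: no successors, so ◇◇p fails. ✗
f: successors {g}; ◇p there: g:F. ✗
g: successors {h}; ◇p there: h:F. ✗
h: no successors, so ◇◇p fails. ✗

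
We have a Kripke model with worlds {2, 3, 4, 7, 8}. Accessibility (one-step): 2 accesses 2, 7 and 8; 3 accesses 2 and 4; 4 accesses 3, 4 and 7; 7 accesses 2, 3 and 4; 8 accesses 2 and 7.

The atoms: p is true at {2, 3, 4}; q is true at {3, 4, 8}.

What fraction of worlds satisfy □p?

2: successors {2, 7, 8}; p there: 2:T, 7:F, 8:F. ✗
3: successors {2, 4}; p there: 2:T, 4:T. ✓
4: successors {3, 4, 7}; p there: 3:T, 4:T, 7:F. ✗
7: successors {2, 3, 4}; p there: 2:T, 3:T, 4:T. ✓
8: successors {2, 7}; p there: 2:T, 7:F. ✗
That's 2 of 5 worlds, so 2/5.

2/5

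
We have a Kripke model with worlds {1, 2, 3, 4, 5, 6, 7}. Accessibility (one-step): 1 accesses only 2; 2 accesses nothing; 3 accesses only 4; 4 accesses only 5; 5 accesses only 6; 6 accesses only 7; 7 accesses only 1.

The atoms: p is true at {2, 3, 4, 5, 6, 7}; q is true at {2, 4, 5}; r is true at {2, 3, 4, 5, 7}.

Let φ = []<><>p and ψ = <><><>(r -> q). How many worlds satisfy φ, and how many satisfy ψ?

For []<><>p:
1: successors {2}; <><>p there: 2:F. ✗
2: no successors, so []<><>p holds vacuously. ✓
3: successors {4}; <><>p there: 4:T. ✓
4: successors {5}; <><>p there: 5:T. ✓
5: successors {6}; <><>p there: 6:F. ✗
6: successors {7}; <><>p there: 7:T. ✓
7: successors {1}; <><>p there: 1:F. ✗
— 4 worlds.
For <><><>(r -> q):
1: successors {2}; <><>(r -> q) there: 2:F. ✗
2: no successors, so <><><>(r -> q) fails. ✗
3: successors {4}; <><>(r -> q) there: 4:T. ✓
4: successors {5}; <><>(r -> q) there: 5:F. ✗
5: successors {6}; <><>(r -> q) there: 6:T. ✓
6: successors {7}; <><>(r -> q) there: 7:T. ✓
7: successors {1}; <><>(r -> q) there: 1:F. ✗
— 3 worlds.

4 and 3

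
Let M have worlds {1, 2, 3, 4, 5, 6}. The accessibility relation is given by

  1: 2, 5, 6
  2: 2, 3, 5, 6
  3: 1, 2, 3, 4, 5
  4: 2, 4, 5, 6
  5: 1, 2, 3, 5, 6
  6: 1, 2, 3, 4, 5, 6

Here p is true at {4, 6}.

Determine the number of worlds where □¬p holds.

0

1: successors {2, 5, 6}; ¬p there: 2:T, 5:T, 6:F. ✗
2: successors {2, 3, 5, 6}; ¬p there: 2:T, 3:T, 5:T, 6:F. ✗
3: successors {1, 2, 3, 4, 5}; ¬p there: 1:T, 2:T, 3:T, 4:F, 5:T. ✗
4: successors {2, 4, 5, 6}; ¬p there: 2:T, 4:F, 5:T, 6:F. ✗
5: successors {1, 2, 3, 5, 6}; ¬p there: 1:T, 2:T, 3:T, 5:T, 6:F. ✗
6: successors {1, 2, 3, 4, 5, 6}; ¬p there: 1:T, 2:T, 3:T, 4:F, 5:T, 6:F. ✗
Satisfying worlds: ∅.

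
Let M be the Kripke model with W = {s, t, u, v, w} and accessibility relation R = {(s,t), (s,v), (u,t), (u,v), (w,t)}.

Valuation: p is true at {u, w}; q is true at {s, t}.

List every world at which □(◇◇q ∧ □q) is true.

s: successors {t, v}; ◇◇q ∧ □q there: t:F, v:F. ✗
t: no successors, so □(◇◇q ∧ □q) holds vacuously. ✓
u: successors {t, v}; ◇◇q ∧ □q there: t:F, v:F. ✗
v: no successors, so □(◇◇q ∧ □q) holds vacuously. ✓
w: successors {t}; ◇◇q ∧ □q there: t:F. ✗

{t, v}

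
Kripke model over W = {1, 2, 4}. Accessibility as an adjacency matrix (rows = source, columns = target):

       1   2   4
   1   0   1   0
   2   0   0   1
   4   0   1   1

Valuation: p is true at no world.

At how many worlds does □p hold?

0

1: successors {2}; p there: 2:F. ✗
2: successors {4}; p there: 4:F. ✗
4: successors {2, 4}; p there: 2:F, 4:F. ✗
Satisfying worlds: ∅.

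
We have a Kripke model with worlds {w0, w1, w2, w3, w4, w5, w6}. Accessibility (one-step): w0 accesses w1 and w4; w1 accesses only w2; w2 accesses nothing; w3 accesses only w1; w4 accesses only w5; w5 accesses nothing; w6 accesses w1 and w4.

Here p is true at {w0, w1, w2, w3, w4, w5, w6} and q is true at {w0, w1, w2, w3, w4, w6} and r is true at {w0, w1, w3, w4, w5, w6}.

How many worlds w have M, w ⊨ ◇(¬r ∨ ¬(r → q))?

w0: successors {w1, w4}; ¬r ∨ ¬(r → q) there: w1:F, w4:F. ✗
w1: successors {w2}; ¬r ∨ ¬(r → q) there: w2:T. ✓
w2: no successors, so ◇(¬r ∨ ¬(r → q)) fails. ✗
w3: successors {w1}; ¬r ∨ ¬(r → q) there: w1:F. ✗
w4: successors {w5}; ¬r ∨ ¬(r → q) there: w5:T. ✓
w5: no successors, so ◇(¬r ∨ ¬(r → q)) fails. ✗
w6: successors {w1, w4}; ¬r ∨ ¬(r → q) there: w1:F, w4:F. ✗
Satisfying worlds: {w1, w4}.

2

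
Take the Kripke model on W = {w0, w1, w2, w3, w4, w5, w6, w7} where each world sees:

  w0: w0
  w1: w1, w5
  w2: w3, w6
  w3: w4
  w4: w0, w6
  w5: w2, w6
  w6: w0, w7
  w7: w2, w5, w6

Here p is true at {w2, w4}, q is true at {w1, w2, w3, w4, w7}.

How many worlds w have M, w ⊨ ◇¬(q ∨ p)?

7

w0: successors {w0}; ¬(q ∨ p) there: w0:T. ✓
w1: successors {w1, w5}; ¬(q ∨ p) there: w1:F, w5:T. ✓
w2: successors {w3, w6}; ¬(q ∨ p) there: w3:F, w6:T. ✓
w3: successors {w4}; ¬(q ∨ p) there: w4:F. ✗
w4: successors {w0, w6}; ¬(q ∨ p) there: w0:T, w6:T. ✓
w5: successors {w2, w6}; ¬(q ∨ p) there: w2:F, w6:T. ✓
w6: successors {w0, w7}; ¬(q ∨ p) there: w0:T, w7:F. ✓
w7: successors {w2, w5, w6}; ¬(q ∨ p) there: w2:F, w5:T, w6:T. ✓
Satisfying worlds: {w0, w1, w2, w4, w5, w6, w7}.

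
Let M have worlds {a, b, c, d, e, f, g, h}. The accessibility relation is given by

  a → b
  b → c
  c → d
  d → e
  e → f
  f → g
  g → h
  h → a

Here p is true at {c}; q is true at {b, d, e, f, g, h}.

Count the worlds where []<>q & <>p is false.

7

a: []<>q is F, <>p is F. ✗
b: []<>q is T, <>p is T. ✓
c: []<>q is T, <>p is F. ✗
d: []<>q is T, <>p is F. ✗
e: []<>q is T, <>p is F. ✗
f: []<>q is T, <>p is F. ✗
g: []<>q is F, <>p is F. ✗
h: []<>q is T, <>p is F. ✗
Satisfying worlds: {b}.
So []<>q & <>p fails at the other 7 worlds.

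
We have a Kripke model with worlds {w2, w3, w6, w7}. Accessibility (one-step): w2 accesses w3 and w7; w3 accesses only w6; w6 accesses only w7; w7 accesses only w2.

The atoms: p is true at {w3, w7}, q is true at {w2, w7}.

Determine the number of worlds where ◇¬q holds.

w2: successors {w3, w7}; ¬q there: w3:T, w7:F. ✓
w3: successors {w6}; ¬q there: w6:T. ✓
w6: successors {w7}; ¬q there: w7:F. ✗
w7: successors {w2}; ¬q there: w2:F. ✗
Satisfying worlds: {w2, w3}.

2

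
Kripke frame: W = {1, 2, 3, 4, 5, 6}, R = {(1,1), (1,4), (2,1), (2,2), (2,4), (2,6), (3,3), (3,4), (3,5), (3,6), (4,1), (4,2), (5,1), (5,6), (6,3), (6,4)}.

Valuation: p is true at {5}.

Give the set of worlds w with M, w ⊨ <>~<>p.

{1, 2, 3, 4, 5, 6}

1: successors {1, 4}; ~<>p there: 1:T, 4:T. ✓
2: successors {1, 2, 4, 6}; ~<>p there: 1:T, 2:T, 4:T, 6:T. ✓
3: successors {3, 4, 5, 6}; ~<>p there: 3:F, 4:T, 5:T, 6:T. ✓
4: successors {1, 2}; ~<>p there: 1:T, 2:T. ✓
5: successors {1, 6}; ~<>p there: 1:T, 6:T. ✓
6: successors {3, 4}; ~<>p there: 3:F, 4:T. ✓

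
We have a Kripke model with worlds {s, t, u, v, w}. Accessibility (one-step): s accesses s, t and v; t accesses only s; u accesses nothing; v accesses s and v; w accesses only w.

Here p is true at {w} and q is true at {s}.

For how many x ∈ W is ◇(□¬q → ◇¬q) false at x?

s: successors {s, t, v}; □¬q → ◇¬q there: s:T, t:T, v:T. ✓
t: successors {s}; □¬q → ◇¬q there: s:T. ✓
u: no successors, so ◇(□¬q → ◇¬q) fails. ✗
v: successors {s, v}; □¬q → ◇¬q there: s:T, v:T. ✓
w: successors {w}; □¬q → ◇¬q there: w:T. ✓
Satisfying worlds: {s, t, v, w}.
So ◇(□¬q → ◇¬q) fails at the other 1 world.

1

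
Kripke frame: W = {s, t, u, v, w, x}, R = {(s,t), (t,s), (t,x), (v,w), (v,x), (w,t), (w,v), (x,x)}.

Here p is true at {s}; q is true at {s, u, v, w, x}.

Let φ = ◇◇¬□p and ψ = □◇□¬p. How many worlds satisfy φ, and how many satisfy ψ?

For ◇◇¬□p:
s: successors {t}; ◇¬□p there: t:T. ✓
t: successors {s, x}; ◇¬□p there: s:T, x:T. ✓
u: no successors, so ◇◇¬□p fails. ✗
v: successors {w, x}; ◇¬□p there: w:T, x:T. ✓
w: successors {t, v}; ◇¬□p there: t:T, v:T. ✓
x: successors {x}; ◇¬□p there: x:T. ✓
— 5 worlds.
For □◇□¬p:
s: successors {t}; ◇□¬p there: t:T. ✓
t: successors {s, x}; ◇□¬p there: s:F, x:T. ✗
u: no successors, so □◇□¬p holds vacuously. ✓
v: successors {w, x}; ◇□¬p there: w:T, x:T. ✓
w: successors {t, v}; ◇□¬p there: t:T, v:T. ✓
x: successors {x}; ◇□¬p there: x:T. ✓
— 5 worlds.

5 and 5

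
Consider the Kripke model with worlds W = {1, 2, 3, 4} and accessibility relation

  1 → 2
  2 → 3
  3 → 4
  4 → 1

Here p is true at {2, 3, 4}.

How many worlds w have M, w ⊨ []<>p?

3

1: successors {2}; <>p there: 2:T. ✓
2: successors {3}; <>p there: 3:T. ✓
3: successors {4}; <>p there: 4:F. ✗
4: successors {1}; <>p there: 1:T. ✓
Satisfying worlds: {1, 2, 4}.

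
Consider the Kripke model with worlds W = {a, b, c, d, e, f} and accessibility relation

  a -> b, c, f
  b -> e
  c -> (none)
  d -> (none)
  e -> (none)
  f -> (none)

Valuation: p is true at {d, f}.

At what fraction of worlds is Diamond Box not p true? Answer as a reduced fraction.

a: successors {b, c, f}; Box not p there: b:T, c:T, f:T. ✓
b: successors {e}; Box not p there: e:T. ✓
c: no successors, so Diamond Box not p fails. ✗
d: no successors, so Diamond Box not p fails. ✗
e: no successors, so Diamond Box not p fails. ✗
f: no successors, so Diamond Box not p fails. ✗
That's 2 of 6 worlds, so 2/6 = 1/3.

1/3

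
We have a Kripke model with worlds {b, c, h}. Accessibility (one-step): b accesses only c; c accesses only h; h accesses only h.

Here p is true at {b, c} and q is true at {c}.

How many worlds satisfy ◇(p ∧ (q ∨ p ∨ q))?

b: successors {c}; p ∧ (q ∨ p ∨ q) there: c:T. ✓
c: successors {h}; p ∧ (q ∨ p ∨ q) there: h:F. ✗
h: successors {h}; p ∧ (q ∨ p ∨ q) there: h:F. ✗
Satisfying worlds: {b}.

1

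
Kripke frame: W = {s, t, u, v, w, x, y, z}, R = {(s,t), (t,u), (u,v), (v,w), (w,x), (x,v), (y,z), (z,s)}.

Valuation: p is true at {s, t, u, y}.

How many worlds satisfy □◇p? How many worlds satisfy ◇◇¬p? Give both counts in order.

For □◇p:
s: successors {t}; ◇p there: t:T. ✓
t: successors {u}; ◇p there: u:F. ✗
u: successors {v}; ◇p there: v:F. ✗
v: successors {w}; ◇p there: w:F. ✗
w: successors {x}; ◇p there: x:F. ✗
x: successors {v}; ◇p there: v:F. ✗
y: successors {z}; ◇p there: z:T. ✓
z: successors {s}; ◇p there: s:T. ✓
— 3 worlds.
For ◇◇¬p:
s: successors {t}; ◇¬p there: t:F. ✗
t: successors {u}; ◇¬p there: u:T. ✓
u: successors {v}; ◇¬p there: v:T. ✓
v: successors {w}; ◇¬p there: w:T. ✓
w: successors {x}; ◇¬p there: x:T. ✓
x: successors {v}; ◇¬p there: v:T. ✓
y: successors {z}; ◇¬p there: z:F. ✗
z: successors {s}; ◇¬p there: s:F. ✗
— 5 worlds.

3 and 5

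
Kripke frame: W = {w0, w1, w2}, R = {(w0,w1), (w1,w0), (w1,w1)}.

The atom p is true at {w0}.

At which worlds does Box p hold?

w0: successors {w1}; p there: w1:F. ✗
w1: successors {w0, w1}; p there: w0:T, w1:F. ✗
w2: no successors, so Box p holds vacuously. ✓

{w2}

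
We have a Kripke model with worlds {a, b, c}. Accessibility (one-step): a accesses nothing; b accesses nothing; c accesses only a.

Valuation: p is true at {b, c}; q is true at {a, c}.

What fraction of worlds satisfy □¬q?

2/3

a: no successors, so □¬q holds vacuously. ✓
b: no successors, so □¬q holds vacuously. ✓
c: successors {a}; ¬q there: a:F. ✗
That's 2 of 3 worlds, so 2/3.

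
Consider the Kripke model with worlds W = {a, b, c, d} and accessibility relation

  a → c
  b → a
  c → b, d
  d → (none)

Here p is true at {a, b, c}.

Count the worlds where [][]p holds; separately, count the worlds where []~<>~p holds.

For [][]p:
a: successors {c}; []p there: c:F. ✗
b: successors {a}; []p there: a:T. ✓
c: successors {b, d}; []p there: b:T, d:T. ✓
d: no successors, so [][]p holds vacuously. ✓
— 3 worlds.
For []~<>~p:
a: successors {c}; ~<>~p there: c:F. ✗
b: successors {a}; ~<>~p there: a:T. ✓
c: successors {b, d}; ~<>~p there: b:T, d:T. ✓
d: no successors, so []~<>~p holds vacuously. ✓
— 3 worlds.

3 and 3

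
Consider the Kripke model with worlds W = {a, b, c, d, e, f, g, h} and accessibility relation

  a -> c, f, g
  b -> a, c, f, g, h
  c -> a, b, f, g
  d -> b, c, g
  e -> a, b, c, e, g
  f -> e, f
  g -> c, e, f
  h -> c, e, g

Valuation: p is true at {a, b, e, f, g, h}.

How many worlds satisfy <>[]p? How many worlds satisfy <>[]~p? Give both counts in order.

8 and 0

For <>[]p:
a: successors {c, f, g}; []p there: c:T, f:T, g:F. ✓
b: successors {a, c, f, g, h}; []p there: a:F, c:T, f:T, g:F, h:F. ✓
c: successors {a, b, f, g}; []p there: a:F, b:F, f:T, g:F. ✓
d: successors {b, c, g}; []p there: b:F, c:T, g:F. ✓
e: successors {a, b, c, e, g}; []p there: a:F, b:F, c:T, e:F, g:F. ✓
f: successors {e, f}; []p there: e:F, f:T. ✓
g: successors {c, e, f}; []p there: c:T, e:F, f:T. ✓
h: successors {c, e, g}; []p there: c:T, e:F, g:F. ✓
— 8 worlds.
For <>[]~p:
a: successors {c, f, g}; []~p there: c:F, f:F, g:F. ✗
b: successors {a, c, f, g, h}; []~p there: a:F, c:F, f:F, g:F, h:F. ✗
c: successors {a, b, f, g}; []~p there: a:F, b:F, f:F, g:F. ✗
d: successors {b, c, g}; []~p there: b:F, c:F, g:F. ✗
e: successors {a, b, c, e, g}; []~p there: a:F, b:F, c:F, e:F, g:F. ✗
f: successors {e, f}; []~p there: e:F, f:F. ✗
g: successors {c, e, f}; []~p there: c:F, e:F, f:F. ✗
h: successors {c, e, g}; []~p there: c:F, e:F, g:F. ✗
— 0 worlds.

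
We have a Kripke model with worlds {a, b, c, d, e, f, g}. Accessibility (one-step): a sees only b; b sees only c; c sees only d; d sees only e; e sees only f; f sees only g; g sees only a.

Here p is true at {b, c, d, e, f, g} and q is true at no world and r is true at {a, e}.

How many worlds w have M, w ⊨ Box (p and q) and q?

0

a: Box (p and q) is F, q is F. ✗
b: Box (p and q) is F, q is F. ✗
c: Box (p and q) is F, q is F. ✗
d: Box (p and q) is F, q is F. ✗
e: Box (p and q) is F, q is F. ✗
f: Box (p and q) is F, q is F. ✗
g: Box (p and q) is F, q is F. ✗
Satisfying worlds: ∅.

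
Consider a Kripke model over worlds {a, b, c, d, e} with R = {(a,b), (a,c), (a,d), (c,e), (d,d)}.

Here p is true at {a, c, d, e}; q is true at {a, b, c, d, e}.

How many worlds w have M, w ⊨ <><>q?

2

a: successors {b, c, d}; <>q there: b:F, c:T, d:T. ✓
b: no successors, so <><>q fails. ✗
c: successors {e}; <>q there: e:F. ✗
d: successors {d}; <>q there: d:T. ✓
e: no successors, so <><>q fails. ✗
Satisfying worlds: {a, d}.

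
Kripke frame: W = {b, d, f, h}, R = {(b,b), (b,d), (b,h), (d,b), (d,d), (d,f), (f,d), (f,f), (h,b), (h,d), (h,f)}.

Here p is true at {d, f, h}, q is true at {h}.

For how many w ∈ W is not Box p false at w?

b: Box p is F. ✓
d: Box p is F. ✓
f: Box p is T. ✗
h: Box p is F. ✓
Satisfying worlds: {b, d, h}.
So not Box p fails at the other 1 world.

1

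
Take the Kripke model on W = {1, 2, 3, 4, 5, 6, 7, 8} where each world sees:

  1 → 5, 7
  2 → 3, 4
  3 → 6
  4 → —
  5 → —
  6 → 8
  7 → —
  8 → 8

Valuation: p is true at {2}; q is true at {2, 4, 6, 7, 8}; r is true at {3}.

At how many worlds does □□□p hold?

4

1: successors {5, 7}; □□p there: 5:T, 7:T. ✓
2: successors {3, 4}; □□p there: 3:F, 4:T. ✗
3: successors {6}; □□p there: 6:F. ✗
4: no successors, so □□□p holds vacuously. ✓
5: no successors, so □□□p holds vacuously. ✓
6: successors {8}; □□p there: 8:F. ✗
7: no successors, so □□□p holds vacuously. ✓
8: successors {8}; □□p there: 8:F. ✗
Satisfying worlds: {1, 4, 5, 7}.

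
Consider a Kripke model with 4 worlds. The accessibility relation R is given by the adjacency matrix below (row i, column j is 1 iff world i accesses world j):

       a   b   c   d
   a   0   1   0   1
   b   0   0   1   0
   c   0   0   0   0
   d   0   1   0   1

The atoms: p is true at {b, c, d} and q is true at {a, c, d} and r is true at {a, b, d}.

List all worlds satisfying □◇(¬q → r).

a: successors {b, d}; ◇(¬q → r) there: b:T, d:T. ✓
b: successors {c}; ◇(¬q → r) there: c:F. ✗
c: no successors, so □◇(¬q → r) holds vacuously. ✓
d: successors {b, d}; ◇(¬q → r) there: b:T, d:T. ✓

{a, c, d}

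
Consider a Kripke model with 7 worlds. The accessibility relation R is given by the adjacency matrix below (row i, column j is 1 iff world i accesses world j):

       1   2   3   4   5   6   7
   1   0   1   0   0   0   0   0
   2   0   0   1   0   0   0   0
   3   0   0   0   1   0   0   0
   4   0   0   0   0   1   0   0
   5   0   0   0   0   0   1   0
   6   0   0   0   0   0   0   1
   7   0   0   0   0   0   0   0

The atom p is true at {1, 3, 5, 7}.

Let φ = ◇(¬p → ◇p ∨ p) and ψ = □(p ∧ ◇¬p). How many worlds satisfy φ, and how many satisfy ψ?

For ◇(¬p → ◇p ∨ p):
1: successors {2}; ¬p → ◇p ∨ p there: 2:T. ✓
2: successors {3}; ¬p → ◇p ∨ p there: 3:T. ✓
3: successors {4}; ¬p → ◇p ∨ p there: 4:T. ✓
4: successors {5}; ¬p → ◇p ∨ p there: 5:T. ✓
5: successors {6}; ¬p → ◇p ∨ p there: 6:T. ✓
6: successors {7}; ¬p → ◇p ∨ p there: 7:T. ✓
7: no successors, so ◇(¬p → ◇p ∨ p) fails. ✗
— 6 worlds.
For □(p ∧ ◇¬p):
1: successors {2}; p ∧ ◇¬p there: 2:F. ✗
2: successors {3}; p ∧ ◇¬p there: 3:T. ✓
3: successors {4}; p ∧ ◇¬p there: 4:F. ✗
4: successors {5}; p ∧ ◇¬p there: 5:T. ✓
5: successors {6}; p ∧ ◇¬p there: 6:F. ✗
6: successors {7}; p ∧ ◇¬p there: 7:F. ✗
7: no successors, so □(p ∧ ◇¬p) holds vacuously. ✓
— 3 worlds.

6 and 3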